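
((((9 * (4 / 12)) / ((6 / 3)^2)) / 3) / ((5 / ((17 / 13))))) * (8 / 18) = 0.03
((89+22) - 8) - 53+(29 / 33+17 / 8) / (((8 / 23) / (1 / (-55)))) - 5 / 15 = 5751041 / 116160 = 49.51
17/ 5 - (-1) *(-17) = -68/ 5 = -13.60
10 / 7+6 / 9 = 44 / 21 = 2.10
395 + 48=443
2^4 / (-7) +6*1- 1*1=19 / 7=2.71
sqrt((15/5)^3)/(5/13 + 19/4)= 52*sqrt(3)/89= 1.01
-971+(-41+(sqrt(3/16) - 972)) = -1984+sqrt(3)/4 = -1983.57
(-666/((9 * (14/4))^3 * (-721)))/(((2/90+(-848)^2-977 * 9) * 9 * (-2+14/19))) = -3515/960432240488742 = -0.00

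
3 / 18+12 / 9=3 / 2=1.50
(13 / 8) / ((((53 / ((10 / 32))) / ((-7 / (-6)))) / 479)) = 217945 / 40704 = 5.35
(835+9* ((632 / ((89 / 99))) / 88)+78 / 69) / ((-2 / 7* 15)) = -6505576 / 30705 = -211.87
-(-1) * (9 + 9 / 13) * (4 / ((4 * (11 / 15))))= 1890 / 143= 13.22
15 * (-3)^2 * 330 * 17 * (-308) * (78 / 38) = -9097288200 / 19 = -478804642.11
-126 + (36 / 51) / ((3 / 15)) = -2082 / 17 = -122.47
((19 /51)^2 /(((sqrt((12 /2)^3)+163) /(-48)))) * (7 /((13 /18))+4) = -464224 /822783+5696 * sqrt(6) /274261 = -0.51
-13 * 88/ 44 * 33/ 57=-15.05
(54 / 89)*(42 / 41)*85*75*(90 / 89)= 1301265000 / 324761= 4006.84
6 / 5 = 1.20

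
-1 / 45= -0.02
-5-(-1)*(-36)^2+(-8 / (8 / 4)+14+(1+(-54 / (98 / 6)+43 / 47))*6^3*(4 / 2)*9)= -9460949 / 2303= -4108.10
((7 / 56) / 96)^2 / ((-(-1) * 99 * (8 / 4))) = 1 / 116785152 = 0.00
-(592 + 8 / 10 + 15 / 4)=-11931 / 20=-596.55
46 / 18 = 23 / 9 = 2.56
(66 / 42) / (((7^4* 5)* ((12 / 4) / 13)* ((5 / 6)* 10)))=143 / 2100875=0.00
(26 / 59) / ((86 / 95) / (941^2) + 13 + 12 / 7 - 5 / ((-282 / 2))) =83027125965 / 2778966176878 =0.03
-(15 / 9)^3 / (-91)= 125 / 2457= 0.05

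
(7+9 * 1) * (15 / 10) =24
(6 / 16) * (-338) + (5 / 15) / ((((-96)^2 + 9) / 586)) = -14028881 / 110700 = -126.73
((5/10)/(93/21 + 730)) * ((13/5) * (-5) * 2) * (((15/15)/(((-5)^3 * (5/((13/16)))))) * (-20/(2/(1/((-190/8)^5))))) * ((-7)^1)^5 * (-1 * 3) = 7634949504/4972509749609375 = 0.00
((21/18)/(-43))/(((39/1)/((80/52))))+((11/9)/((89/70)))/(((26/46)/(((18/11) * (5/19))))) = 80880730/110596473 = 0.73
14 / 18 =7 / 9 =0.78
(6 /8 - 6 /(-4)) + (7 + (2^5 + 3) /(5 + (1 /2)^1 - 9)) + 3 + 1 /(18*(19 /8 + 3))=3499 /1548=2.26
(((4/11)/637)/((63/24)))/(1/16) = 512/147147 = 0.00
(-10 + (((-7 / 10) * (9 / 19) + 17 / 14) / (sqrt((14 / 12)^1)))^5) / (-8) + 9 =41 / 4-627238945005363 * sqrt(42) / 89213862445618750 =10.20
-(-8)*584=4672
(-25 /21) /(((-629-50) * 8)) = 25 /114072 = 0.00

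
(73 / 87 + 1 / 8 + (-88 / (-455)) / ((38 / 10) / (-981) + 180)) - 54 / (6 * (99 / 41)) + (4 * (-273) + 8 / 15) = -1121766257586503 / 1025166101960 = -1094.23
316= 316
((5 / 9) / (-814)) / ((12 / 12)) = -5 / 7326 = -0.00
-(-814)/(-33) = -74/3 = -24.67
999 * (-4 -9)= -12987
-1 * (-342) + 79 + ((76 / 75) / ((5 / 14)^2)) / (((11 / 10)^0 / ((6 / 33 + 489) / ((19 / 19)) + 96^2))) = 1598935397 / 20625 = 77524.14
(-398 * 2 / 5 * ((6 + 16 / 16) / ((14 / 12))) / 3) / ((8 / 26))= -5174 / 5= -1034.80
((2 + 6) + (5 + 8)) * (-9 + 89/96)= -5425/32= -169.53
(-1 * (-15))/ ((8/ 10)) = 75/ 4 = 18.75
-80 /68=-1.18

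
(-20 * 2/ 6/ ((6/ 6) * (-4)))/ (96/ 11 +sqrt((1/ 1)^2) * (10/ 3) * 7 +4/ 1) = 11/ 238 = 0.05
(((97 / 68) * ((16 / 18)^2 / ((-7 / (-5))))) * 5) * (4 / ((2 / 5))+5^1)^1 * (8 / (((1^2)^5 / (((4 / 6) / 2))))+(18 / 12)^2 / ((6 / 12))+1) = 679000 / 1377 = 493.10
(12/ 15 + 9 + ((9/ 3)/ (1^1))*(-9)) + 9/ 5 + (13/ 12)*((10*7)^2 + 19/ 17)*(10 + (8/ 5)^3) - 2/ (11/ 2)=3498188909/ 46750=74827.57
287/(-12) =-287/12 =-23.92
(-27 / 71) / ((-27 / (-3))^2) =-1 / 213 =-0.00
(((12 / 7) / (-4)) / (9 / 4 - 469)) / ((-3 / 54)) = -216 / 13069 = -0.02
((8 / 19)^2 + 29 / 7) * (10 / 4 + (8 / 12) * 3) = 98253 / 5054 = 19.44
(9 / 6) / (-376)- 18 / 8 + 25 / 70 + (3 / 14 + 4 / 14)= -7353 / 5264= -1.40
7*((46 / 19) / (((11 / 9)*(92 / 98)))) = 3087 / 209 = 14.77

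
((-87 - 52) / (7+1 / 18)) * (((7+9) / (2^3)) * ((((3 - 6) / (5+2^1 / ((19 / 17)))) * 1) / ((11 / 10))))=950760 / 60071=15.83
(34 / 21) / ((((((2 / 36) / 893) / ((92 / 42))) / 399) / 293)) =46650970104 / 7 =6664424300.57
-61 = -61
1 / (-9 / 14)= -14 / 9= -1.56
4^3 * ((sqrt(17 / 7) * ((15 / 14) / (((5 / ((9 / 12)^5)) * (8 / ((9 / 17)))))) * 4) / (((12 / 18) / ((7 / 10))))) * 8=19683 * sqrt(119) / 19040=11.28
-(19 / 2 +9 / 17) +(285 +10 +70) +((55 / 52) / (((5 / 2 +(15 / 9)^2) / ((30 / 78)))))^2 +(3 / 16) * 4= 124702678947 / 350557714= 355.73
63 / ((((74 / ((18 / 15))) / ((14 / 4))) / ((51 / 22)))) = 67473 / 8140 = 8.29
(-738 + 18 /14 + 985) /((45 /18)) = 3476 /35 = 99.31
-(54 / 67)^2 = -0.65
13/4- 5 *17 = -327/4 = -81.75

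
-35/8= -4.38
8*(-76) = -608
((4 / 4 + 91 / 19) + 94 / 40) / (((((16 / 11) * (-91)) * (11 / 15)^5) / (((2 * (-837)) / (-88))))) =-393180226875 / 71285037824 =-5.52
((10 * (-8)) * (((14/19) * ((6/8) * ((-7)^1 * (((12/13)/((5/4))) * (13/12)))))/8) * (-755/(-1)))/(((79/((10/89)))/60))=266364000/133589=1993.91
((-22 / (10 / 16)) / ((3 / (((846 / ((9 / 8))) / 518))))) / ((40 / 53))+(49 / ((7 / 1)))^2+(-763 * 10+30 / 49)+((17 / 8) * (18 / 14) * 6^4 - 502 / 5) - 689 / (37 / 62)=-722984627 / 135975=-5317.04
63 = 63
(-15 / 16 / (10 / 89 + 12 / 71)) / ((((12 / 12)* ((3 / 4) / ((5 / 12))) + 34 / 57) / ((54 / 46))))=-729370575 / 446889632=-1.63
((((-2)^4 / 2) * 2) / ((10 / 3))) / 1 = 24 / 5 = 4.80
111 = 111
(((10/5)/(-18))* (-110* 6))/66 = 10/9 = 1.11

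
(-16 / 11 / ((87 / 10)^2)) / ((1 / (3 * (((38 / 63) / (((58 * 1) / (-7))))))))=0.00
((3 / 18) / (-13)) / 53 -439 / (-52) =69799 / 8268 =8.44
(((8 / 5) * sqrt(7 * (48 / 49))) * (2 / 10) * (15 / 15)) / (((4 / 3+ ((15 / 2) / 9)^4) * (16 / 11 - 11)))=-152064 * sqrt(21) / 14412125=-0.05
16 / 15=1.07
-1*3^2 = -9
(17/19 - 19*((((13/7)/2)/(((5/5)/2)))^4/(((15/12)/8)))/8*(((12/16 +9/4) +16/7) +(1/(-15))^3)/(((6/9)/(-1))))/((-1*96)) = -2576515441831/172439820000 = -14.94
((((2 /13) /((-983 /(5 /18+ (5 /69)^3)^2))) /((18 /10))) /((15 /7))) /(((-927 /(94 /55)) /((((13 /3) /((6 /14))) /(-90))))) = -0.00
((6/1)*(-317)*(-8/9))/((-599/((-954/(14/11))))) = 8870928/4193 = 2115.65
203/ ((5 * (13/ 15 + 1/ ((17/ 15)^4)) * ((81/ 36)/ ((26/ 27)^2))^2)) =30991679106752/ 6618964263309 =4.68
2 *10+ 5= 25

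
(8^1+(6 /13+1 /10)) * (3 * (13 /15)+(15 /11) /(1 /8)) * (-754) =-23981811 /275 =-87206.59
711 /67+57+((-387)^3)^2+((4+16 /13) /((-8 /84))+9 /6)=5852129673215351595 /1742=3359431500123623.19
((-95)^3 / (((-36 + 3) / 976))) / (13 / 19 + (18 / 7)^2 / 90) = 3895294690000 / 116391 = 33467318.69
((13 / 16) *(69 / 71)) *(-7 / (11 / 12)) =-18837 / 3124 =-6.03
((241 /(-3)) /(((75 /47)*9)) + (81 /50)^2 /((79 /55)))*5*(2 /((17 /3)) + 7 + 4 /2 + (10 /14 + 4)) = -373575079 /1410150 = -264.92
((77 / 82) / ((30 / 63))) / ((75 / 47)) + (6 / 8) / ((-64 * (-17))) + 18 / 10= 67724879 / 22304000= 3.04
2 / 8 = 1 / 4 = 0.25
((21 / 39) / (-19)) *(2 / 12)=-7 / 1482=-0.00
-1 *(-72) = 72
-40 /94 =-20 /47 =-0.43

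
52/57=0.91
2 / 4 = 0.50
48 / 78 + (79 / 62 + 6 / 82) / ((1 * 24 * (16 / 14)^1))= 4216187 / 6344832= 0.66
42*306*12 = 154224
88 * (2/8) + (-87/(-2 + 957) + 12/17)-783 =-12344854/16235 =-760.39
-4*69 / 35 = -276 / 35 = -7.89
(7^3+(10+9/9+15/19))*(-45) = -303345/19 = -15965.53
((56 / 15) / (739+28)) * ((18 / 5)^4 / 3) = 653184 / 2396875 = 0.27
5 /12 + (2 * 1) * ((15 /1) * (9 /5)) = 653 /12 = 54.42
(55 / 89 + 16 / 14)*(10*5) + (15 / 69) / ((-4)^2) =20187915 / 229264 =88.06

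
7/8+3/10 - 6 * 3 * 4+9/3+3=-2593/40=-64.82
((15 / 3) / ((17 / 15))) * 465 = 34875 / 17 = 2051.47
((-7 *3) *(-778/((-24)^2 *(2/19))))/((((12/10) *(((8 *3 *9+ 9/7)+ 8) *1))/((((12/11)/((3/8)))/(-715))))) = -19061/4700124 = -0.00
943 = 943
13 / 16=0.81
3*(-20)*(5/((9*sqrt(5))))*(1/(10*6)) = -sqrt(5)/9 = -0.25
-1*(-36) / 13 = 36 / 13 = 2.77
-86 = -86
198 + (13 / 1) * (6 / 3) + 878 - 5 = 1097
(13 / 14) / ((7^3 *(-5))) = -13 / 24010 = -0.00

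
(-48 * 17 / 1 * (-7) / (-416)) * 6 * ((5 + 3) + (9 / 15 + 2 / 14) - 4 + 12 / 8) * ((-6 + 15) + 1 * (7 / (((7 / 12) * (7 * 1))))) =-5510.52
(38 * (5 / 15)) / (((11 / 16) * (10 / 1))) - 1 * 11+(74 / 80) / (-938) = -2267953 / 247632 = -9.16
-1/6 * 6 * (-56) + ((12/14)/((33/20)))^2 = 333624/5929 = 56.27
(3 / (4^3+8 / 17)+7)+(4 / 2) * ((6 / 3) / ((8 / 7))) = 11559 / 1096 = 10.55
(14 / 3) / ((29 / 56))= 784 / 87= 9.01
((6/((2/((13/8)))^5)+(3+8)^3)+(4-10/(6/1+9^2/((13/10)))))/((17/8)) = 77806738169/123666432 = 629.17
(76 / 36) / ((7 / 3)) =19 / 21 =0.90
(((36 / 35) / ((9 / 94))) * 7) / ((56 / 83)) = 3901 / 35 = 111.46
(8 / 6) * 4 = 16 / 3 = 5.33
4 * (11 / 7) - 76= -488 / 7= -69.71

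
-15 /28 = -0.54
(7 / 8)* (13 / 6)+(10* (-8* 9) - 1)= -719.10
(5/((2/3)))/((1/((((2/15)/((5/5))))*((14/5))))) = 14/5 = 2.80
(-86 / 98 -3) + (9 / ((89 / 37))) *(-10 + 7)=-65861 / 4361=-15.10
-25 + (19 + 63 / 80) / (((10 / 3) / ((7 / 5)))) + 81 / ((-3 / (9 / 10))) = -163957 / 4000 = -40.99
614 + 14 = 628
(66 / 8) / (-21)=-11 / 28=-0.39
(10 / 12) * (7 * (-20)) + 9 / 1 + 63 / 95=-30496 / 285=-107.00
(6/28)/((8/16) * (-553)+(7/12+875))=18/50323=0.00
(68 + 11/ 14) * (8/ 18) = 214/ 7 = 30.57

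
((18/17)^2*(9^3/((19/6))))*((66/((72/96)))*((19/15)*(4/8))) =20785248/1445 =14384.25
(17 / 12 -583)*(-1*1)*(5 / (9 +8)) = 171.05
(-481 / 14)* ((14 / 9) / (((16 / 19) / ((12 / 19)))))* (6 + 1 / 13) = -2923 / 12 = -243.58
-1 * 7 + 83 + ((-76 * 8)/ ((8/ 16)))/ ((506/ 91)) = -36100/ 253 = -142.69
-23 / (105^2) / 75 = -23 / 826875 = -0.00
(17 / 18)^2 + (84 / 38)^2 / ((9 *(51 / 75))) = 3361193 / 1988388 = 1.69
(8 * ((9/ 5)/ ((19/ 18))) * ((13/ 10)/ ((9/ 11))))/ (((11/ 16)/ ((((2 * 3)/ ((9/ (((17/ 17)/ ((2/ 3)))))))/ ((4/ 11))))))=86.70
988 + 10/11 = 10878/11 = 988.91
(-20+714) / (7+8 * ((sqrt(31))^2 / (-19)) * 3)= -13186 / 611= -21.58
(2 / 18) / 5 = 1 / 45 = 0.02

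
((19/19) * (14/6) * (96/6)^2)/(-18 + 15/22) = -39424/1143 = -34.49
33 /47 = 0.70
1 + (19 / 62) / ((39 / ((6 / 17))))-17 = -109597 / 6851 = -16.00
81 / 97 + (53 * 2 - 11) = 9296 / 97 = 95.84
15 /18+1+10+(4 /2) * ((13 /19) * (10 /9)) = 4567 /342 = 13.35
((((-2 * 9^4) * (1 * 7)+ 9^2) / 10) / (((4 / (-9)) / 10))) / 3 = 275319 / 4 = 68829.75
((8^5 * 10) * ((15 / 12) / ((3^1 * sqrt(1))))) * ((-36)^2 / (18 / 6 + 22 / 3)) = 530841600 / 31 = 17123922.58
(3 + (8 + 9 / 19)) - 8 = 66 / 19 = 3.47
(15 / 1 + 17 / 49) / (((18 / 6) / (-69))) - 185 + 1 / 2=-52673 / 98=-537.48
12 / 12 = 1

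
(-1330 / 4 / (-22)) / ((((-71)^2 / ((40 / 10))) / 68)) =45220 / 55451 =0.82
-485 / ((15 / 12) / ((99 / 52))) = -9603 / 13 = -738.69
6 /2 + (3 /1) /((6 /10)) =8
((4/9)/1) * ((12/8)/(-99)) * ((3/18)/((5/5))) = -1/891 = -0.00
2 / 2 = 1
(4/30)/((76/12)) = 2/95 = 0.02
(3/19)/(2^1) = 3/38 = 0.08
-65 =-65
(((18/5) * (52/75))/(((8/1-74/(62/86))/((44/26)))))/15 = -2728/916875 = -0.00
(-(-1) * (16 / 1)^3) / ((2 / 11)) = 22528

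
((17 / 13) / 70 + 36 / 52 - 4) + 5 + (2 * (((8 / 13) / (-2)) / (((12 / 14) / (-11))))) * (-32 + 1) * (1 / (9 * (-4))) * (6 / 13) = 516349 / 106470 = 4.85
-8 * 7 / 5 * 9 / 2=-252 / 5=-50.40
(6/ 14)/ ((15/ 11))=11/ 35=0.31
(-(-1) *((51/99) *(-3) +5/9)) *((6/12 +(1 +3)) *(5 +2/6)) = -784/33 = -23.76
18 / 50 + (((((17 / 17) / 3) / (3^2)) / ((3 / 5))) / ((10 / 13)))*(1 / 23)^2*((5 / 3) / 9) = 20826239 / 57846150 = 0.36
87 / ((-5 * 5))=-87 / 25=-3.48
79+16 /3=253 /3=84.33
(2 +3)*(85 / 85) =5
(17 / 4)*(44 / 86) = 2.17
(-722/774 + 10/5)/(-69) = -413/26703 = -0.02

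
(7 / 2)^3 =343 / 8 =42.88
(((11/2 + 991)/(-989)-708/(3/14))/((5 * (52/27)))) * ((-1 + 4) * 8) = -105904341/12857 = -8237.10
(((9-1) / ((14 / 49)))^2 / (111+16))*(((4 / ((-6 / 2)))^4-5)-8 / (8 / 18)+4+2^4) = 10192 / 10287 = 0.99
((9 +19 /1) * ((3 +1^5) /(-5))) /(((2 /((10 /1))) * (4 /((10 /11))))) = -280 /11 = -25.45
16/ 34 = 0.47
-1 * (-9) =9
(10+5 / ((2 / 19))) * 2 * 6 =690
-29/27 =-1.07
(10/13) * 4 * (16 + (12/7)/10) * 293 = 1326704/91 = 14579.16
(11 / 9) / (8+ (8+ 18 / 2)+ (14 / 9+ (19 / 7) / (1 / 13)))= 77 / 3896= 0.02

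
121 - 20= 101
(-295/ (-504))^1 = 295/ 504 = 0.59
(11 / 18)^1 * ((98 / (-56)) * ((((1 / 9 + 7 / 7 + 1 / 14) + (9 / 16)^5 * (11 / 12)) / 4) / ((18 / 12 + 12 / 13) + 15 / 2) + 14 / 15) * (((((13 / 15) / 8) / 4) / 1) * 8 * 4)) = -94021103157553 / 105183077990400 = -0.89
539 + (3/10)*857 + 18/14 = 55817/70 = 797.39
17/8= 2.12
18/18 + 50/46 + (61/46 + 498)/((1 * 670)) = 2.83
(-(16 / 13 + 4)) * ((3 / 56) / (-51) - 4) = 293 / 14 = 20.93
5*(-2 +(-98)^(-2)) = -96035/9604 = -10.00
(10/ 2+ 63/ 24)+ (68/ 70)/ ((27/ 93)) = 27647/ 2520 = 10.97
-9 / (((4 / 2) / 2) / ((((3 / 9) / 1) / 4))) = -3 / 4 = -0.75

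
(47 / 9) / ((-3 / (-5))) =235 / 27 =8.70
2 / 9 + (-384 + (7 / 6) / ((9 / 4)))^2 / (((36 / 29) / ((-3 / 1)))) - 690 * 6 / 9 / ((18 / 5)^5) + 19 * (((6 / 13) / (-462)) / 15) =-840258318163091 / 2364321960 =-355390.82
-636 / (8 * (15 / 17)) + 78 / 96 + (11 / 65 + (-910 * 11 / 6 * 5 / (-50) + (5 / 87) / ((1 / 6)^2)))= 7218859 / 90480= 79.78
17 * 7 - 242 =-123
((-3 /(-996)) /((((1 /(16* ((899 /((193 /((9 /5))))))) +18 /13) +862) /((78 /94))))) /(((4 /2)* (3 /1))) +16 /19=90692165781026 /107696885161991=0.84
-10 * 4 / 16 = -5 / 2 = -2.50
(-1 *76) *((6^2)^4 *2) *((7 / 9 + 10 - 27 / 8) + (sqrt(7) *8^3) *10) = -1307144355840 *sqrt(7) - 1889941248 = -3460268834462.36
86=86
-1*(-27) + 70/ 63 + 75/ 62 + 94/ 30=90547/ 2790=32.45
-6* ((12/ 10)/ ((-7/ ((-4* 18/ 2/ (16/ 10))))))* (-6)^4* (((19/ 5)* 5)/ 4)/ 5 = -997272/ 35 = -28493.49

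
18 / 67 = 0.27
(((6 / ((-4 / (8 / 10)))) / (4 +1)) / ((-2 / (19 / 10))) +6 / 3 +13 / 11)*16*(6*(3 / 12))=112524 / 1375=81.84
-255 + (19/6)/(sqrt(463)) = -255 + 19 * sqrt(463)/2778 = -254.85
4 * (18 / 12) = 6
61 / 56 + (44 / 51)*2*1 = 8039 / 2856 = 2.81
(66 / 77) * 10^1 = 60 / 7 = 8.57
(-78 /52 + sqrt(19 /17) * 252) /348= -1 /232 + 21 * sqrt(323) /493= 0.76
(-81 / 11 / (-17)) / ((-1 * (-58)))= 81 / 10846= 0.01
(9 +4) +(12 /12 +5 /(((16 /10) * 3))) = 361 /24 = 15.04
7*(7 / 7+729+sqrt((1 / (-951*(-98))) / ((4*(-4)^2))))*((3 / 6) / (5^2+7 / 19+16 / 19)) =19*sqrt(1902) / 15155136+48545 / 498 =97.48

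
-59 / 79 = -0.75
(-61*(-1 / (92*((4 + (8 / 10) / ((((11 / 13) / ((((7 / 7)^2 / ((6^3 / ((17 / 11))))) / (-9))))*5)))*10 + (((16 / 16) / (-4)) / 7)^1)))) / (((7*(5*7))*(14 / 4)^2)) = 7174332 / 1297768876733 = 0.00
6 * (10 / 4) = 15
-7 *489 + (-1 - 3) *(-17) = -3355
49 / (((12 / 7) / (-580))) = -49735 / 3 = -16578.33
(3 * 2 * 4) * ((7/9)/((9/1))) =56/27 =2.07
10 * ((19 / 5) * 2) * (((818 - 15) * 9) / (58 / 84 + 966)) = 2097144 / 3691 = 568.18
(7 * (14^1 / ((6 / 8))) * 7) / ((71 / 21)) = 19208 / 71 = 270.54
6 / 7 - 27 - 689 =-5006 / 7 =-715.14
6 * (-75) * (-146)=65700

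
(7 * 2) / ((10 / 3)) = 4.20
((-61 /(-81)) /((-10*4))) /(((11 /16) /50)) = -1220 /891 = -1.37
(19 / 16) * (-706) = -6707 / 8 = -838.38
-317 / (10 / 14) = -2219 / 5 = -443.80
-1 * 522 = -522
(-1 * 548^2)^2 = 90182492416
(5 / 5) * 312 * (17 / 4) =1326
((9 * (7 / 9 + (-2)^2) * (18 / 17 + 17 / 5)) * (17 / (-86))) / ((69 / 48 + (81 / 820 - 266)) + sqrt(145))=407743360 * sqrt(145) / 750893920481 + 107833325592 / 750893920481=0.15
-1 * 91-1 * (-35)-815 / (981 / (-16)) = -41896 / 981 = -42.71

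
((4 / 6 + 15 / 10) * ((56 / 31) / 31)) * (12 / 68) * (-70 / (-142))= 12740 / 1159927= 0.01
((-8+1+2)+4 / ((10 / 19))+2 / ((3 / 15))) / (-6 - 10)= -63 / 80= -0.79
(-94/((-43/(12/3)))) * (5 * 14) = 26320/43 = 612.09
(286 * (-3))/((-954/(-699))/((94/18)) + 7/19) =-178523202/131035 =-1362.41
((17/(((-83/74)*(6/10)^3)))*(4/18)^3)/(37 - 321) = 314500/115991919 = 0.00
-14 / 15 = -0.93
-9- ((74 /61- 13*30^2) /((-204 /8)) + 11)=-87616 /183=-478.78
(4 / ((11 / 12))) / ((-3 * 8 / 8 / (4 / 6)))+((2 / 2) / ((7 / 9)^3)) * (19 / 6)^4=38529721 / 181104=212.75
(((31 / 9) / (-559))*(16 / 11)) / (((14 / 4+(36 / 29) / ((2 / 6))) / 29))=-834272 / 23187879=-0.04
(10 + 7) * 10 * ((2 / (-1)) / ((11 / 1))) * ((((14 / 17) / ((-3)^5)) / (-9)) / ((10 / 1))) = -28 / 24057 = -0.00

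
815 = 815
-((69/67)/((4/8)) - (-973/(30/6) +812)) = 206139/335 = 615.34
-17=-17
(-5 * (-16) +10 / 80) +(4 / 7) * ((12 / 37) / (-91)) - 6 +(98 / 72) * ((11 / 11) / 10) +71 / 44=885180742 / 11666655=75.87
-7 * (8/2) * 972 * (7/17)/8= -1400.82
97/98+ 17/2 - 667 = -32218/49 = -657.51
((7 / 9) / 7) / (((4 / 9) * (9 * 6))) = 1 / 216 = 0.00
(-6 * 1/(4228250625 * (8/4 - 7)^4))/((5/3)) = -2/1468142578125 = -0.00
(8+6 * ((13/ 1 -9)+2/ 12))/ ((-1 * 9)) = -11/ 3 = -3.67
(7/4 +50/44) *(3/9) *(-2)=-127/66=-1.92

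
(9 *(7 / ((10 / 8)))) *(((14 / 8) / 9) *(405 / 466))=3969 / 466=8.52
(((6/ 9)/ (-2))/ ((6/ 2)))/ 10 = -1/ 90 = -0.01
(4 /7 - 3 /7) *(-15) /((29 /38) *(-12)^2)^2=-1805 /10172736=-0.00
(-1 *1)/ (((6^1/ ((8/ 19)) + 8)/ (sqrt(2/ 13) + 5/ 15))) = -4 *sqrt(26)/ 1157 -4/ 267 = -0.03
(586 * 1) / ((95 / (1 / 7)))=586 / 665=0.88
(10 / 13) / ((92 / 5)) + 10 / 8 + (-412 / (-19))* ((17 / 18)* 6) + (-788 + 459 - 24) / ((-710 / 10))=625068995 / 4840212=129.14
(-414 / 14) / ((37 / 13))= -2691 / 259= -10.39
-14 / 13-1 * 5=-79 / 13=-6.08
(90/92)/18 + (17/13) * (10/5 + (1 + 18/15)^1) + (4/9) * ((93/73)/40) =7282549/1309620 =5.56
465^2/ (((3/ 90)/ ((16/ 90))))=1153200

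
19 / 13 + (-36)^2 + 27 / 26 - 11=2575 / 2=1287.50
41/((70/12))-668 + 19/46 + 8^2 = -960459/1610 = -596.56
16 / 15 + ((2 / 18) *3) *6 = 46 / 15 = 3.07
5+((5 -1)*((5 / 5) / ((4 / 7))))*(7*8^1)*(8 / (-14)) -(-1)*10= -209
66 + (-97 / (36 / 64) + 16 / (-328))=-39296 / 369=-106.49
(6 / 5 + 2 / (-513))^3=28877930432 / 16875712125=1.71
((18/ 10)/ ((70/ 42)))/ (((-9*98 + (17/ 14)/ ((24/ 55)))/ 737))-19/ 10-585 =-8682383993/ 14770850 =-587.81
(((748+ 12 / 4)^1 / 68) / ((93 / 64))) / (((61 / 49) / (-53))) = -31205552 / 96441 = -323.57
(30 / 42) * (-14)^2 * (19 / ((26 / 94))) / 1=125020 / 13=9616.92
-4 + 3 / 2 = -5 / 2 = -2.50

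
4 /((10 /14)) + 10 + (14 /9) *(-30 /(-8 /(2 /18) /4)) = 2456 /135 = 18.19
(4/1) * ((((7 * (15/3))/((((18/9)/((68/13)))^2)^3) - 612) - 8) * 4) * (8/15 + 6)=5339095714176/4826809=1106133.62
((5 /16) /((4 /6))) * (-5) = -75 /32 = -2.34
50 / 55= 10 / 11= 0.91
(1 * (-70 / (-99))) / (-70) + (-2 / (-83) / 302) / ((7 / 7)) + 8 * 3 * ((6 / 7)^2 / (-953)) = -1652653186 / 57940096599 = -0.03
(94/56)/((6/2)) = 47/84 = 0.56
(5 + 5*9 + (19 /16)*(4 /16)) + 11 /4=3395 /64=53.05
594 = 594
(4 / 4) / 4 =1 / 4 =0.25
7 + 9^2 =88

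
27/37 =0.73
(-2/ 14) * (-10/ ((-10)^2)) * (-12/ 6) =-1/ 35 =-0.03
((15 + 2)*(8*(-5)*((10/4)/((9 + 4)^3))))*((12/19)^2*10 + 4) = -4902800/793117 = -6.18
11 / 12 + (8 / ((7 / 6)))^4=2211.84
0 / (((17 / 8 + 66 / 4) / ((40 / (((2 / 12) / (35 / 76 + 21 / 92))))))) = 0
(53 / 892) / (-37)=-53 / 33004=-0.00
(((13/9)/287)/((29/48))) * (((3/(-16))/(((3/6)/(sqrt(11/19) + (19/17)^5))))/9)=-64378574/106357228299 - 26 * sqrt(209)/1423233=-0.00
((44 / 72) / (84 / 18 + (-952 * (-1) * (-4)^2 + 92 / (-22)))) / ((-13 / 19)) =-2299 / 39208416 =-0.00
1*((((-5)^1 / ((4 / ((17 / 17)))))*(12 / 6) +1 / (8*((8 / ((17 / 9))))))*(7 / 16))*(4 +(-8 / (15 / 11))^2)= -21525721 / 518400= -41.52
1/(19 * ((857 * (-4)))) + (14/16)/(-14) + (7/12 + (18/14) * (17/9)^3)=1356908971/147719376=9.19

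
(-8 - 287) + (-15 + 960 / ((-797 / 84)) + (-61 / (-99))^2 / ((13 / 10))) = -41724857860 / 101548161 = -410.89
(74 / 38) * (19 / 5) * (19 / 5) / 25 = 703 / 625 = 1.12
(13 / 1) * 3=39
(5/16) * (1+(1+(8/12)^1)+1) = 55/48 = 1.15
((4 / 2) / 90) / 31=1 / 1395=0.00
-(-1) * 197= 197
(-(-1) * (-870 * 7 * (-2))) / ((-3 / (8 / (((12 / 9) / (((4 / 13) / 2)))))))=-48720 / 13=-3747.69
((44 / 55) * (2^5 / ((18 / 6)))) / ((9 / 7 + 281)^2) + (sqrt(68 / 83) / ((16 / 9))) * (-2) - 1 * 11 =-10066387 / 915135 - 9 * sqrt(1411) / 332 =-12.02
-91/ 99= -0.92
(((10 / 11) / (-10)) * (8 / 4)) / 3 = -2 / 33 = -0.06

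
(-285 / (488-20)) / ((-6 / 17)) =1615 / 936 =1.73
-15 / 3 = -5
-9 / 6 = -3 / 2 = -1.50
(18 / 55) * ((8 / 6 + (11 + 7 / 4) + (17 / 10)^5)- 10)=5.98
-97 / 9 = -10.78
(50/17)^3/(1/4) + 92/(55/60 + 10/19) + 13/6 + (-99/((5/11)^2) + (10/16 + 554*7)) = 3459524565883/969826200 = 3567.16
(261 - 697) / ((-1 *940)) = 0.46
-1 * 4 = -4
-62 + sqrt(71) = -53.57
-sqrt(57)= -7.55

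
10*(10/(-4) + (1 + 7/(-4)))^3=-343.28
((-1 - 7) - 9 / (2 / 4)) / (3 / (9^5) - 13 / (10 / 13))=5117580 / 3326417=1.54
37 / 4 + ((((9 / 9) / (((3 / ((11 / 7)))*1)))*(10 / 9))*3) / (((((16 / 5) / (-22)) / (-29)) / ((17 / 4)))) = 1488.74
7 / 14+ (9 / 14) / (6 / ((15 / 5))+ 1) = 5 / 7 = 0.71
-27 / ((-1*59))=27 / 59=0.46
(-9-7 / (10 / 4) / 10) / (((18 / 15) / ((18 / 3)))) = -232 / 5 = -46.40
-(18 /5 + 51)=-273 /5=-54.60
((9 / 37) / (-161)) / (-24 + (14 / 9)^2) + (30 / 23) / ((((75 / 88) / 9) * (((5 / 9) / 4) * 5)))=25816680693 / 1301604500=19.83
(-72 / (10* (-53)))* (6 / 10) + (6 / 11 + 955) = 13928263 / 14575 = 955.63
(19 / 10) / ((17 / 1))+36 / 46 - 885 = -3456853 / 3910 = -884.11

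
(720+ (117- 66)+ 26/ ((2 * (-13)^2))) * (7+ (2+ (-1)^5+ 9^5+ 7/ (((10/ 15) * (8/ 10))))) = 592118933/ 13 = 45547610.23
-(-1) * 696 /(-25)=-696 /25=-27.84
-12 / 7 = -1.71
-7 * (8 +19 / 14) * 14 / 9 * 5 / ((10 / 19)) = -17423 / 18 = -967.94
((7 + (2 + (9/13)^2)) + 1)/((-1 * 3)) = -1771/507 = -3.49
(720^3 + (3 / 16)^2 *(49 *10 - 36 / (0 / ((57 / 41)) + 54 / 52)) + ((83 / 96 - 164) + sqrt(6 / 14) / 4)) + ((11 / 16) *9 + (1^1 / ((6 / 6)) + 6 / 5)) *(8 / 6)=sqrt(21) / 28 + 716635898987 / 1920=373247864.22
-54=-54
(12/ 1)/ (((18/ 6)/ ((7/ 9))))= 28/ 9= 3.11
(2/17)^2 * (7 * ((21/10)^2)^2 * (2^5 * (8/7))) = 12446784/180625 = 68.91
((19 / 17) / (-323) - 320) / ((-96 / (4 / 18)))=30827 / 41616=0.74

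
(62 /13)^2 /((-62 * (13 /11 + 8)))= -682 /17069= -0.04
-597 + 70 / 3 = -1721 / 3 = -573.67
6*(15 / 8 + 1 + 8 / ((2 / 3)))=357 / 4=89.25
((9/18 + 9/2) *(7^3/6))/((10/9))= 1029/4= 257.25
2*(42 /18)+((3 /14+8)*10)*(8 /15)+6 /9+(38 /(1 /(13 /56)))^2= 99537 /784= 126.96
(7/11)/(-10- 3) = -0.05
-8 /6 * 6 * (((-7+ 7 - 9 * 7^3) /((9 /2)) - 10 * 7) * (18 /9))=12096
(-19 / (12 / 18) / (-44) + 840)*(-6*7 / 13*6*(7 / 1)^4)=-11189982951 / 286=-39125814.51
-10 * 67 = -670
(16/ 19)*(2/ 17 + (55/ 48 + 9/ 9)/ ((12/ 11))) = 1.76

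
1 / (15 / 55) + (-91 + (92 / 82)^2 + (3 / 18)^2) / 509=107513929 / 30802644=3.49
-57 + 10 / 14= -394 / 7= -56.29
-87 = -87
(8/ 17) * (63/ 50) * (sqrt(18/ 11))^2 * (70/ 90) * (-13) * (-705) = 6466824/ 935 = 6916.39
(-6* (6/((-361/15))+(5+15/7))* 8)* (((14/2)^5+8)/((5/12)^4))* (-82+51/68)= 1994807513088/133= 14998552729.98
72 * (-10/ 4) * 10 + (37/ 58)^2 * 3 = -1798.78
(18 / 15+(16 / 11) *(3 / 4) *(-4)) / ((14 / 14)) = -174 / 55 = -3.16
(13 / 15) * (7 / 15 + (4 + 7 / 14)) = 1937 / 450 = 4.30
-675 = -675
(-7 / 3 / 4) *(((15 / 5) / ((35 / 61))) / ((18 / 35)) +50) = -35.10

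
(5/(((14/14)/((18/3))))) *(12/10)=36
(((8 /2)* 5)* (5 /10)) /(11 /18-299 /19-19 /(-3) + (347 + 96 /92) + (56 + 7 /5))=393300 /15600287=0.03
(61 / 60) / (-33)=-61 / 1980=-0.03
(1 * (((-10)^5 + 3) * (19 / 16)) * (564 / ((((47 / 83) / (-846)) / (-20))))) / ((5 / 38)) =-15208762523436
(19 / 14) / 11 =19 / 154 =0.12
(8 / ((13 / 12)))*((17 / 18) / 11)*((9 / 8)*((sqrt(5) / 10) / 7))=51*sqrt(5) / 5005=0.02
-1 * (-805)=805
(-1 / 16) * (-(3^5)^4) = 217924025.06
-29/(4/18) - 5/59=-15409/118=-130.58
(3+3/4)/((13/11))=165/52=3.17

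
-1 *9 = -9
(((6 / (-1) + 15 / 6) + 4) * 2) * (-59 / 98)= -59 / 98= -0.60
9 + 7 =16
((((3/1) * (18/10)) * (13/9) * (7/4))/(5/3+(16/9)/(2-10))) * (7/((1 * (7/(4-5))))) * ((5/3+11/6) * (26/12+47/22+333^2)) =-1613830239/440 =-3667796.00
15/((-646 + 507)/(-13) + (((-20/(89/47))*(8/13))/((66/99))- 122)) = -0.12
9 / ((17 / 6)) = 54 / 17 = 3.18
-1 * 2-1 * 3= -5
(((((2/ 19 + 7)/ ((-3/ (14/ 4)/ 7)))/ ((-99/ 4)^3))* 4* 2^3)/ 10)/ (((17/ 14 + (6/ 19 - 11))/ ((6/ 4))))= -175616/ 90525303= -0.00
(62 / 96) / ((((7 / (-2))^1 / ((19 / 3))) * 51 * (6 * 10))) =-589 / 1542240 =-0.00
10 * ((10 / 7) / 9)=100 / 63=1.59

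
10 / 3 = 3.33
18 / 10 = 9 / 5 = 1.80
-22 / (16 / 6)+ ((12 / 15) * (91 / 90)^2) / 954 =-159361063 / 19318500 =-8.25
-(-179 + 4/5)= 891/5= 178.20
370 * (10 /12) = 925 /3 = 308.33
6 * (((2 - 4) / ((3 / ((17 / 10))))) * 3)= -20.40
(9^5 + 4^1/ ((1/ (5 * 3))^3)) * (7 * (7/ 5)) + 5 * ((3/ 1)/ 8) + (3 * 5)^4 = 30464283/ 40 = 761607.08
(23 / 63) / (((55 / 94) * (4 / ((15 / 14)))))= 1081 / 6468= 0.17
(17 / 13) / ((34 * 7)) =1 / 182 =0.01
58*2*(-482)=-55912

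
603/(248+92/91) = 54873/22660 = 2.42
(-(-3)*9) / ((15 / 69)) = 621 / 5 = 124.20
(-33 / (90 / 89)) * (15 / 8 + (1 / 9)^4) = -96356117 / 1574640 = -61.19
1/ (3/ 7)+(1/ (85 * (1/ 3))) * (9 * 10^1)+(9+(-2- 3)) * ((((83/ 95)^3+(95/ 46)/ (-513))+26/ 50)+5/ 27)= 11044665799/ 1005700875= 10.98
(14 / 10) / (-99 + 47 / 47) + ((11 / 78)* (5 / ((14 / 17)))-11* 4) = -235643 / 5460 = -43.16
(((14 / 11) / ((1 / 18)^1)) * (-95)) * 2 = -47880 / 11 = -4352.73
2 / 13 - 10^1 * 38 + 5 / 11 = -54253 / 143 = -379.39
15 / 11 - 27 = -282 / 11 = -25.64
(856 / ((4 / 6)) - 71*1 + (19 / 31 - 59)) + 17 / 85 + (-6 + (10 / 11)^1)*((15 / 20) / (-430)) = 84665759 / 73315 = 1154.82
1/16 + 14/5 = 2.86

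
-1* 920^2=-846400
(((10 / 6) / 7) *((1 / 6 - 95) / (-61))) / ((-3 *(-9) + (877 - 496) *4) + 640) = 2845 / 16840026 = 0.00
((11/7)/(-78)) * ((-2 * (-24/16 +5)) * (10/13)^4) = 55000/1113879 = 0.05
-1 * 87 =-87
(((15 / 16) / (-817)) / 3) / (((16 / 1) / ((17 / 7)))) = -85 / 1464064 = -0.00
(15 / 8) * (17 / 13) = 255 / 104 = 2.45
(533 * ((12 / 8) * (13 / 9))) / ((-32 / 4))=-6929 / 48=-144.35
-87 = -87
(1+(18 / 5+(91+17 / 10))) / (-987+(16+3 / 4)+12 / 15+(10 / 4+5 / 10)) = -1946 / 19329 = -0.10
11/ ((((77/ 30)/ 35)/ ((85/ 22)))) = 6375/ 11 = 579.55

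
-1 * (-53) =53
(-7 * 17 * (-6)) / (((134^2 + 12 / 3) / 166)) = 29631 / 4490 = 6.60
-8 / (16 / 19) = -19 / 2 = -9.50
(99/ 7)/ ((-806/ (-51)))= 5049/ 5642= 0.89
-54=-54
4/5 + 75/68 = 647/340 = 1.90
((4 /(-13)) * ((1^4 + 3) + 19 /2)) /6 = -9 /13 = -0.69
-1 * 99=-99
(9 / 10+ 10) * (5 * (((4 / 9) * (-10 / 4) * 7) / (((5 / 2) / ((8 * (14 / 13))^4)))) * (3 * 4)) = -11209647.39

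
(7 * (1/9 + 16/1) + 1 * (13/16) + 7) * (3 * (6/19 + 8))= 1371835/456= 3008.41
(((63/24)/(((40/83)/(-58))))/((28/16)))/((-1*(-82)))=-2.20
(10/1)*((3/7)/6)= 5/7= 0.71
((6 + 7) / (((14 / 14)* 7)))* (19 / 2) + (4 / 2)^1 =275 / 14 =19.64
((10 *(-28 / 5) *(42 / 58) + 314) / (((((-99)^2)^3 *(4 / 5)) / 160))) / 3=1586000 / 81908772997887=0.00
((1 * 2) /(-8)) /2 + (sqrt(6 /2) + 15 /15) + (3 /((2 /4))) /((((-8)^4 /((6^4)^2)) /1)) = sqrt(3) + 9845 /4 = 2462.98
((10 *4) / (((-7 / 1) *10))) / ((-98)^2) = -1 / 16807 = -0.00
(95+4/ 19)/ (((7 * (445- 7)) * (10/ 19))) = 603/ 10220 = 0.06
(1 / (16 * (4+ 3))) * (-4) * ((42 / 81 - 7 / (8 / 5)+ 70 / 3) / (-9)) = 601 / 7776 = 0.08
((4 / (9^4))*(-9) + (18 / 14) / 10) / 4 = 6281 / 204120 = 0.03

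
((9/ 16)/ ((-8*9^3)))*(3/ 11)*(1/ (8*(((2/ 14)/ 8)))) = -7/ 38016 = -0.00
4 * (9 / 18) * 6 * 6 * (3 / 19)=216 / 19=11.37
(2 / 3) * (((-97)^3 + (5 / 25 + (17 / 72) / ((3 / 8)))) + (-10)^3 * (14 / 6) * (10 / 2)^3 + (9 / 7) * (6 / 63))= -15933401194 / 19845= -802892.48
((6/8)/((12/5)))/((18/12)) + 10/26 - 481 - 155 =-198247/312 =-635.41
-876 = -876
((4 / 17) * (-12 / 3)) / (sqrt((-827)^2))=-16 / 14059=-0.00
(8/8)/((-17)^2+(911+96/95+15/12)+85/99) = 37620/45261341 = 0.00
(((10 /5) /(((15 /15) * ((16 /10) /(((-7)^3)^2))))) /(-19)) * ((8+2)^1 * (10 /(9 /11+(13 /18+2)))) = -2911812750 /13319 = -218620.97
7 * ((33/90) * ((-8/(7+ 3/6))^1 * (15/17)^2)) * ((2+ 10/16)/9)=-539/867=-0.62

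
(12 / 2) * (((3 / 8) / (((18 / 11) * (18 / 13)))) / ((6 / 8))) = 143 / 108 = 1.32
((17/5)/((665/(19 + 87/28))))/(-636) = -10523/59211600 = -0.00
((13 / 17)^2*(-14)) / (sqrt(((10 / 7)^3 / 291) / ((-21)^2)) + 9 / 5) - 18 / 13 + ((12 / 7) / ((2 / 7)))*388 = 86950500*sqrt(20370) / 1030399204997 + 31104529246738632 / 13395189664961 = 2322.08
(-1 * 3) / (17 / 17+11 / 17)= -51 / 28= -1.82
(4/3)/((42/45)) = 10/7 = 1.43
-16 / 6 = -8 / 3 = -2.67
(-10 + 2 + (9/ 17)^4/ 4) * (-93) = 247948323/ 334084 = 742.17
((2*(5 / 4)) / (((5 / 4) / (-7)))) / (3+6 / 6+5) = -14 / 9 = -1.56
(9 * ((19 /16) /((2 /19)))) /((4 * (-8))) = -3249 /1024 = -3.17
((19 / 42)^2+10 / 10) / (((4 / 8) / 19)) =40375 / 882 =45.78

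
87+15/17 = 1494/17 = 87.88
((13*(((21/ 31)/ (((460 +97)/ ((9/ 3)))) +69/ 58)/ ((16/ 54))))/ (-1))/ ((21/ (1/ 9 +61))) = -4272400275/ 28041608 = -152.36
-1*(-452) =452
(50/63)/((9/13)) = 650/567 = 1.15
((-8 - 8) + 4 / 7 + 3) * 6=-74.57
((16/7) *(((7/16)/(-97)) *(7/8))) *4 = -7/194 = -0.04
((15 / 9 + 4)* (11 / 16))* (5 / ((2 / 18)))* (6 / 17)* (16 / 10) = 99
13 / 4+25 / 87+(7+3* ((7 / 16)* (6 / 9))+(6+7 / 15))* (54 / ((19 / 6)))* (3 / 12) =4276519 / 66120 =64.68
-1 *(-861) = 861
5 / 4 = 1.25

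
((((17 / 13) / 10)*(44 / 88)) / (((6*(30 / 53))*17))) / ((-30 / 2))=-53 / 702000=-0.00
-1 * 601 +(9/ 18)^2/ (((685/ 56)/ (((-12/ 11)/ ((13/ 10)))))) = -11774527/ 19591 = -601.02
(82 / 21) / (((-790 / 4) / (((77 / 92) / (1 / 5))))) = -451 / 5451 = -0.08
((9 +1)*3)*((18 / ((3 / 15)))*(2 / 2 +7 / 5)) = 6480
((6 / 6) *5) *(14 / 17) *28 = 1960 / 17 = 115.29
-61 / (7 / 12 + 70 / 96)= -976 / 21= -46.48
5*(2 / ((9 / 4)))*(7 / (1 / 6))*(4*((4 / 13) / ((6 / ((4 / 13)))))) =17920 / 1521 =11.78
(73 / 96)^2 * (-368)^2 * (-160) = -112761640 / 9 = -12529071.11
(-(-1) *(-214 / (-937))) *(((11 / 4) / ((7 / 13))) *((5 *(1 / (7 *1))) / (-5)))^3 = -312890149 / 3527587616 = -0.09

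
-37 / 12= -3.08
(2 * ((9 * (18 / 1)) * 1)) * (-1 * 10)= -3240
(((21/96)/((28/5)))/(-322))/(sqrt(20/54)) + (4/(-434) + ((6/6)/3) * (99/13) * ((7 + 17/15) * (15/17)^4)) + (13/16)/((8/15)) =423079870607/30158430848- 3 * sqrt(30)/82432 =14.03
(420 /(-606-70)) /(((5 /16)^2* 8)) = -672 /845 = -0.80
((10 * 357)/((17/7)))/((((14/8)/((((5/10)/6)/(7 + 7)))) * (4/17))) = 85/4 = 21.25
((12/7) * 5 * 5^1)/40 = 15/14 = 1.07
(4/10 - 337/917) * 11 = 1639/4585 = 0.36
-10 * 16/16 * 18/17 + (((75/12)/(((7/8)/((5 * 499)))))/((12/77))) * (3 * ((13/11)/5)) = 2756615/34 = 81076.91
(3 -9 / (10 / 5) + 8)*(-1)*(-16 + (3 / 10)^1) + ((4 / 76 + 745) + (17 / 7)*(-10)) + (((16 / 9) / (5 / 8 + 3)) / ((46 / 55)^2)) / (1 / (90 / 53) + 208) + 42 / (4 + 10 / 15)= 637233340439369 / 766070937380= 831.82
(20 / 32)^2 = 25 / 64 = 0.39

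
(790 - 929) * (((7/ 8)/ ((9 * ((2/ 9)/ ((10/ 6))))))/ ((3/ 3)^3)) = -101.35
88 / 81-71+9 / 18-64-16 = -24205 / 162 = -149.41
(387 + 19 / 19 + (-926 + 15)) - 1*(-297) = -226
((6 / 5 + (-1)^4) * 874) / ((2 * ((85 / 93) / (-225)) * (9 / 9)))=-4023459 / 17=-236674.06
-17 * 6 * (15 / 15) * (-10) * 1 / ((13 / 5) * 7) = 5100 / 91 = 56.04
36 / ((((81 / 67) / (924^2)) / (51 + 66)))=2974555584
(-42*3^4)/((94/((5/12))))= -2835/188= -15.08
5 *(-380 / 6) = -950 / 3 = -316.67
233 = 233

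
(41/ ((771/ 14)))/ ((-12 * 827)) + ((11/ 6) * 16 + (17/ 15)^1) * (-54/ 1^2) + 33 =-30838985257/ 19128510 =-1612.20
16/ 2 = 8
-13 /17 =-0.76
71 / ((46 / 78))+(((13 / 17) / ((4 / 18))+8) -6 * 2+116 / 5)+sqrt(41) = sqrt(41)+559257 / 3910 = 149.44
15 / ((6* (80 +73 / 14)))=35 / 1193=0.03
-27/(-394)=27/394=0.07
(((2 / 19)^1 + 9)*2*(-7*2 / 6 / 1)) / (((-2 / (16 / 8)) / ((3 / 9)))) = 2422 / 171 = 14.16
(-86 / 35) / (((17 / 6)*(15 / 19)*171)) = -172 / 26775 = -0.01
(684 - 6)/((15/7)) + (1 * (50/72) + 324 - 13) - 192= 78497/180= 436.09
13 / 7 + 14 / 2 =62 / 7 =8.86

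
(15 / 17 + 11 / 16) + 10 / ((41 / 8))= 39267 / 11152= 3.52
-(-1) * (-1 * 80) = -80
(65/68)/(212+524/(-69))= 4485/959072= 0.00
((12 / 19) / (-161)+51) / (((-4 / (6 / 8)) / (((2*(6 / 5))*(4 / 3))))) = -467991 / 15295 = -30.60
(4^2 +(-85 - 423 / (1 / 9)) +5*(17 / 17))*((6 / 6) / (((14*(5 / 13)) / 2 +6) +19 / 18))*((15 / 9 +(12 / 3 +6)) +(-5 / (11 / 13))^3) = 234693388020 / 3036011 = 77303.21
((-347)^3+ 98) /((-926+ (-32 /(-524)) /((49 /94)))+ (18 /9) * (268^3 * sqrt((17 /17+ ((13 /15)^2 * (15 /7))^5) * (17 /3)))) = -2510712133992422777340000 * sqrt(740658495430) /16281210451840079046775008443837 - 12709363180749068959453125 /32562420903680158093550016887674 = -0.13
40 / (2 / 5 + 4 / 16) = 61.54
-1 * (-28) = 28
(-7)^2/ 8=49/ 8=6.12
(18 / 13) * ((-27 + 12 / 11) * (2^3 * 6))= -246240 / 143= -1721.96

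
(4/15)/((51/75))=20/51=0.39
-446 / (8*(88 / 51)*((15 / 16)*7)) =-3791 / 770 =-4.92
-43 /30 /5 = -43 /150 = -0.29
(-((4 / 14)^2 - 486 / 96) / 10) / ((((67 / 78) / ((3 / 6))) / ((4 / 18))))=10153 / 157584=0.06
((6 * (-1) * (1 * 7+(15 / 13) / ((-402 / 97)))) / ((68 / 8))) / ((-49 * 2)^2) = -35127 / 71103214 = -0.00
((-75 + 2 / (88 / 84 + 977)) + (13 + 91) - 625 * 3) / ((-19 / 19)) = 37914952 / 20539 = 1846.00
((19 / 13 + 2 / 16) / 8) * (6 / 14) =0.08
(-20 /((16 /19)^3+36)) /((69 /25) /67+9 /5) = -11488825 /38707284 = -0.30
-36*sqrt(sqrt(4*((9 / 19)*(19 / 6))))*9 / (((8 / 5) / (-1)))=405*6^(1 / 4) / 2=316.93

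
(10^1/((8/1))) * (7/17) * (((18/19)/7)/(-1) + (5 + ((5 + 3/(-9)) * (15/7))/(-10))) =1285/646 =1.99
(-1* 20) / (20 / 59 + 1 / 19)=-22420 / 439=-51.07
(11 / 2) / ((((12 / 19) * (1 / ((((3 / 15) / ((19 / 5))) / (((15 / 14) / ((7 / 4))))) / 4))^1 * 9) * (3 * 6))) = 539 / 466560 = 0.00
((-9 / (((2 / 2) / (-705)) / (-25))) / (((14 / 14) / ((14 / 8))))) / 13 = -1110375 / 52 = -21353.37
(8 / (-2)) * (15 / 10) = -6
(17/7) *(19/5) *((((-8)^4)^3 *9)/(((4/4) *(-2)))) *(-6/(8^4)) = 146314100736/35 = 4180402878.17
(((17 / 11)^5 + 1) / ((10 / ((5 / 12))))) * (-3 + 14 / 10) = -1580908 / 2415765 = -0.65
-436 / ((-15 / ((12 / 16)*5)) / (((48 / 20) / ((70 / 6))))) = 3924 / 175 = 22.42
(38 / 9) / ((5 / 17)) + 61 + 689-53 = 32011 / 45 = 711.36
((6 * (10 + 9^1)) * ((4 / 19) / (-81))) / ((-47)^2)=-0.00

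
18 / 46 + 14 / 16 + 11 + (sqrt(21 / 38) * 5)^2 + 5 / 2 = 99923 / 3496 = 28.58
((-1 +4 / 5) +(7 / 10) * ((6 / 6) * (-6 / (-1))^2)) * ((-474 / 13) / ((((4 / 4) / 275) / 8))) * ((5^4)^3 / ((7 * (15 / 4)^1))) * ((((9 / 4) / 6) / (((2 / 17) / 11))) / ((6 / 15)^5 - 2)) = 92984962463378906250 / 282919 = 328662841531954.04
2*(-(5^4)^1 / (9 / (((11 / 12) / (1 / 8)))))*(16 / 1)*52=-847407.41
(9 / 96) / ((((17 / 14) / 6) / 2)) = 63 / 68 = 0.93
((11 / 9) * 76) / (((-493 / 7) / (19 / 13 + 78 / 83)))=-15162532 / 4787523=-3.17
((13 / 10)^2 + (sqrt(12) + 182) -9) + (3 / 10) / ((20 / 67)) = 2 * sqrt(3) + 35139 / 200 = 179.16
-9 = -9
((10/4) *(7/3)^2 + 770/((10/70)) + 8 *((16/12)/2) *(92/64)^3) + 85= 12682261/2304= 5504.45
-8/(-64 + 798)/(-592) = 1/54316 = 0.00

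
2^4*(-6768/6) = -18048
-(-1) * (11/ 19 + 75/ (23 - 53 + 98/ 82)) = -45434/ 22439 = -2.02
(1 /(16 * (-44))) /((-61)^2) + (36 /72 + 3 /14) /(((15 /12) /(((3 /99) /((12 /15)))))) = 1190699 /55011264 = 0.02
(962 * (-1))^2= 925444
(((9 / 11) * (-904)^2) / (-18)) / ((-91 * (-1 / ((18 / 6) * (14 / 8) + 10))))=-6231272 / 1001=-6225.05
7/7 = 1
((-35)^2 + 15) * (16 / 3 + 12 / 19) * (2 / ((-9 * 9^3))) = -843200 / 373977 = -2.25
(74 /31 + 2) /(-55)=-136 /1705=-0.08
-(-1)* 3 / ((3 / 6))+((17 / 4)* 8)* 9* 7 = 2148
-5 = -5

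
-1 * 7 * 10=-70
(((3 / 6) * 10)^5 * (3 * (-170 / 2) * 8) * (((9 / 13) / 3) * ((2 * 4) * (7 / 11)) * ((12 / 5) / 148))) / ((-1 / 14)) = 8996400000 / 5291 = 1700321.30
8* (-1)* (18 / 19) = -144 / 19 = -7.58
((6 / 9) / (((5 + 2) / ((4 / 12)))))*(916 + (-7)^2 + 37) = 668 / 21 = 31.81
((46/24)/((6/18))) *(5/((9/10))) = 575/18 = 31.94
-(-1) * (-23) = -23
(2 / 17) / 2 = 1 / 17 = 0.06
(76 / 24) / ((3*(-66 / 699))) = -4427 / 396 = -11.18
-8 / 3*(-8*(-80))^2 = -3276800 / 3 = -1092266.67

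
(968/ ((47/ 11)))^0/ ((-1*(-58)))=1/ 58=0.02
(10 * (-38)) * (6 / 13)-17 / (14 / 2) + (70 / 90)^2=-177.21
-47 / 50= -0.94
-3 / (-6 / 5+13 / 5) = -15 / 7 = -2.14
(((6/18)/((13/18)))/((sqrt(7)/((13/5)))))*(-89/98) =-267*sqrt(7)/1715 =-0.41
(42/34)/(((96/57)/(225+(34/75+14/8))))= 9065413/54400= 166.64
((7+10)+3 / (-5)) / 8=41 / 20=2.05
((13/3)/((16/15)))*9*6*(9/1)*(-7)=-110565/8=-13820.62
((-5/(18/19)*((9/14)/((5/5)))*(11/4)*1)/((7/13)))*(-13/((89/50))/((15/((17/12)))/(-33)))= -165125675/418656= -394.42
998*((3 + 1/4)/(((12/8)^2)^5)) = 3321344/59049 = 56.25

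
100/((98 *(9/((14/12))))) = 25/189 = 0.13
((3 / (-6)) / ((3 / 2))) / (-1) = 1 / 3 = 0.33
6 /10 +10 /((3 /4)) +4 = 269 /15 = 17.93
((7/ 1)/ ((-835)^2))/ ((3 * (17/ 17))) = 7/ 2091675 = 0.00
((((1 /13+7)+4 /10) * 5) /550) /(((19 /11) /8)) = 0.31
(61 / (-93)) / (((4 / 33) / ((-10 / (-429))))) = -305 / 2418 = -0.13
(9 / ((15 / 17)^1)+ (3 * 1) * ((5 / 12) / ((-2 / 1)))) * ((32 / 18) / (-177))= -766 / 7965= -0.10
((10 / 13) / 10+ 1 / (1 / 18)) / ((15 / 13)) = 47 / 3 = 15.67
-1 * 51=-51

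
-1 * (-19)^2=-361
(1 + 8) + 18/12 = 21/2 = 10.50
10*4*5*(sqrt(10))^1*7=1400*sqrt(10)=4427.19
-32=-32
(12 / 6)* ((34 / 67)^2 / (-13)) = -2312 / 58357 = -0.04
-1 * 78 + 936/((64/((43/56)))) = -29913/448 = -66.77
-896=-896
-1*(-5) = 5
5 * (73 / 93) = 365 / 93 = 3.92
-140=-140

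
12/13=0.92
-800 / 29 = -27.59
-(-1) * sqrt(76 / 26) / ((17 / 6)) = 6 * sqrt(494) / 221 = 0.60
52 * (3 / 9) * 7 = 364 / 3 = 121.33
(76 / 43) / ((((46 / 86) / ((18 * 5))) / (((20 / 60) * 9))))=20520 / 23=892.17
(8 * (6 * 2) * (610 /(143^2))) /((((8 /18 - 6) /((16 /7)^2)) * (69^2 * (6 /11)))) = -249856 /240935695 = -0.00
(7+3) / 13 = 10 / 13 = 0.77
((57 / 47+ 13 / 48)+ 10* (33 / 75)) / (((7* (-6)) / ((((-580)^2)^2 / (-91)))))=6705731161000 / 38493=174206509.26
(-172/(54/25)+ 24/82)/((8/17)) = -746521/4428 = -168.59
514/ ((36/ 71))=18247/ 18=1013.72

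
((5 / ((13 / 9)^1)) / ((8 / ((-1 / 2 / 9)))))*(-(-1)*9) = -45 / 208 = -0.22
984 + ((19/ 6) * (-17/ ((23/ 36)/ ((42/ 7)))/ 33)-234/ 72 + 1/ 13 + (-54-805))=1401203/ 13156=106.51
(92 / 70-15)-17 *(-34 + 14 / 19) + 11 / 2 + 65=827643 / 1330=622.29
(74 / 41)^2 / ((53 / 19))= 104044 / 89093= 1.17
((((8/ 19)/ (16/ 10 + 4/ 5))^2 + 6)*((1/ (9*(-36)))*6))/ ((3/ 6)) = -19594/ 87723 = -0.22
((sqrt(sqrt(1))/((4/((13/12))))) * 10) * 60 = 325/2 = 162.50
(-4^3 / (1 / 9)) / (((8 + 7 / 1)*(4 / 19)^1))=-912 / 5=-182.40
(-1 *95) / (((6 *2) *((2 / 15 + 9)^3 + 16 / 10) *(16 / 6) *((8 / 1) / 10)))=-1603125 / 329824384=-0.00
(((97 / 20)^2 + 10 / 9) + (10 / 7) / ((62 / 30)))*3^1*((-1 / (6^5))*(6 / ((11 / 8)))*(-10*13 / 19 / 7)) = 257189101 / 6171636240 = 0.04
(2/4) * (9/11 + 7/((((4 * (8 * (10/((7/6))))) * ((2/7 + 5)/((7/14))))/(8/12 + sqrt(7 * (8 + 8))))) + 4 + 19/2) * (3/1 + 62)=4459 * sqrt(7)/14208 + 436412249/937728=466.22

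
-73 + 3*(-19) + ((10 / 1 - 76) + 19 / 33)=-6449 / 33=-195.42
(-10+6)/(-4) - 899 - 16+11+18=-885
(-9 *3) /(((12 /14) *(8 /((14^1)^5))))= -2117682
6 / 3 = 2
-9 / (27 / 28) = -28 / 3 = -9.33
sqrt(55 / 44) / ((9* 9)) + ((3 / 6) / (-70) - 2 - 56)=-8121 / 140 + sqrt(5) / 162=-57.99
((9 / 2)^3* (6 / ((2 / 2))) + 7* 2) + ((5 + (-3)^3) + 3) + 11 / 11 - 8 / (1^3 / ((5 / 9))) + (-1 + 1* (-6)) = 531.31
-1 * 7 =-7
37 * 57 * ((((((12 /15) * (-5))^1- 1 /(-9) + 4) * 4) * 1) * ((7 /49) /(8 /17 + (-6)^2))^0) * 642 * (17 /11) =10230056 /11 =930005.09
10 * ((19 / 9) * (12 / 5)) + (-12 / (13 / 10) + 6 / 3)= 1694 / 39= 43.44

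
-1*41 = -41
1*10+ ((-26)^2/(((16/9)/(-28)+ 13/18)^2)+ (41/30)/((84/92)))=6811167907/4340070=1569.37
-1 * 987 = -987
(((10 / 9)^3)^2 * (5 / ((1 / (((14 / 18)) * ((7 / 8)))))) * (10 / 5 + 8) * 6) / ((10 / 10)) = 384.18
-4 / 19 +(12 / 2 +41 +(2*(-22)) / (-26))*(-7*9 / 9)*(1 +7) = -673564 / 247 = -2726.98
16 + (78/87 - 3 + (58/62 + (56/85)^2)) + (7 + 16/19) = 2851786841/123410225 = 23.11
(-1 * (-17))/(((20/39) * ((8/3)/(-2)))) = -1989/80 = -24.86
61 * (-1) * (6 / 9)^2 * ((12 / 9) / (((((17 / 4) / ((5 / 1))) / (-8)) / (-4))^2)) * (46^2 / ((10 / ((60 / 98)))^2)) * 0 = 0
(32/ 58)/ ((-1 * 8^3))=-1/ 928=-0.00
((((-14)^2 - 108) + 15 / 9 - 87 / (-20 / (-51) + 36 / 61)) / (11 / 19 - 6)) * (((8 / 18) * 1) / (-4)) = 191767 / 8498736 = 0.02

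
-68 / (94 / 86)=-2924 / 47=-62.21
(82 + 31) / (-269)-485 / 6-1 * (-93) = 18959 / 1614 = 11.75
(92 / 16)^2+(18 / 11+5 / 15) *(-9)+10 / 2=3579 / 176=20.34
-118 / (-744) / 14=59 / 5208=0.01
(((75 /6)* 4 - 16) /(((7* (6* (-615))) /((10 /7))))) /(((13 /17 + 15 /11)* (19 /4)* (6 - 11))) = 12716 /341821305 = 0.00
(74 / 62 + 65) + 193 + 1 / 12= 96451 / 372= 259.28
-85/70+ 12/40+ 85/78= 479/2730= 0.18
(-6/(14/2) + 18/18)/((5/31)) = 31/35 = 0.89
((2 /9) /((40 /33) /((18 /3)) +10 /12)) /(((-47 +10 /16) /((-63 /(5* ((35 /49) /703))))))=15589728 /271625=57.39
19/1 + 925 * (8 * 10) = 74019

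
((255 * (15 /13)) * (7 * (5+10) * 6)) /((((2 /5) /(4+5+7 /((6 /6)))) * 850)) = 113400 /13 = 8723.08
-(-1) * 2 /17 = 2 /17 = 0.12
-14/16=-0.88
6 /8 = 0.75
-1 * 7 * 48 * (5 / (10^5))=-21 / 1250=-0.02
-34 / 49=-0.69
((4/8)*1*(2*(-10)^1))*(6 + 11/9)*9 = -650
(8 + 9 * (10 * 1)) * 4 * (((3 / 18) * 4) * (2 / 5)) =104.53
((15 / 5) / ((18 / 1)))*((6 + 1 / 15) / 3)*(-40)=-364 / 27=-13.48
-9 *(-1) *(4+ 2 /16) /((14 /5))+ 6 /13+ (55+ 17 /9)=925265 /13104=70.61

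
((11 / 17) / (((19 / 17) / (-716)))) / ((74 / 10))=-39380 / 703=-56.02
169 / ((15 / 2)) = 22.53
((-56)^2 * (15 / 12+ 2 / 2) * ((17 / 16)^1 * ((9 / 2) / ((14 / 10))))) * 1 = 48195 / 2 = 24097.50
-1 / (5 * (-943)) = 1 / 4715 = 0.00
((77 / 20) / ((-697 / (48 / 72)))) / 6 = -77 / 125460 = -0.00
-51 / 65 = -0.78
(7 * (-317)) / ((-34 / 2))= 2219 / 17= 130.53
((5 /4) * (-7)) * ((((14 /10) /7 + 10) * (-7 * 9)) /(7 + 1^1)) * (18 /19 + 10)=292383 /38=7694.29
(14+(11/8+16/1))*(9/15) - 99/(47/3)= 23511/1880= 12.51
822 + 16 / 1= 838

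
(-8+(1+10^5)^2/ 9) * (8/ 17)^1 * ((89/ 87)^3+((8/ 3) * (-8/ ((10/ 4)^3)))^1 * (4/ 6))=1055870469490669544/ 12593869875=83840033.28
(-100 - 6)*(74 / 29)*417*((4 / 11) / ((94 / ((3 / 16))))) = -2453211 / 29986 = -81.81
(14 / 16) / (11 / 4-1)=1 / 2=0.50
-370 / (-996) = 185 / 498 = 0.37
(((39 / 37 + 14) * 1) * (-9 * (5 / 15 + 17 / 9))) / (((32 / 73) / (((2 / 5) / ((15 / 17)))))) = -691237 / 2220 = -311.37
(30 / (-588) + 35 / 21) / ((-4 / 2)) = -475 / 588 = -0.81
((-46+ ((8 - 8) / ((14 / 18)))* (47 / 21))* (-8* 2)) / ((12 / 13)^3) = 50531 / 54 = 935.76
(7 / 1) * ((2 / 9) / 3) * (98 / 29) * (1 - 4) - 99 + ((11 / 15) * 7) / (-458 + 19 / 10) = -124122769 / 1190421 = -104.27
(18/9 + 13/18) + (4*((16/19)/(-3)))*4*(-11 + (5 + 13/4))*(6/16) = 7.35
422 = 422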